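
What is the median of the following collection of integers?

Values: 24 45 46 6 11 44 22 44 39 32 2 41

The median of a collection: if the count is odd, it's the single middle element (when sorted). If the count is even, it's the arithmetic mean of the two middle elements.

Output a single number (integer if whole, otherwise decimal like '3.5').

Step 1: insert 24 -> lo=[24] (size 1, max 24) hi=[] (size 0) -> median=24
Step 2: insert 45 -> lo=[24] (size 1, max 24) hi=[45] (size 1, min 45) -> median=34.5
Step 3: insert 46 -> lo=[24, 45] (size 2, max 45) hi=[46] (size 1, min 46) -> median=45
Step 4: insert 6 -> lo=[6, 24] (size 2, max 24) hi=[45, 46] (size 2, min 45) -> median=34.5
Step 5: insert 11 -> lo=[6, 11, 24] (size 3, max 24) hi=[45, 46] (size 2, min 45) -> median=24
Step 6: insert 44 -> lo=[6, 11, 24] (size 3, max 24) hi=[44, 45, 46] (size 3, min 44) -> median=34
Step 7: insert 22 -> lo=[6, 11, 22, 24] (size 4, max 24) hi=[44, 45, 46] (size 3, min 44) -> median=24
Step 8: insert 44 -> lo=[6, 11, 22, 24] (size 4, max 24) hi=[44, 44, 45, 46] (size 4, min 44) -> median=34
Step 9: insert 39 -> lo=[6, 11, 22, 24, 39] (size 5, max 39) hi=[44, 44, 45, 46] (size 4, min 44) -> median=39
Step 10: insert 32 -> lo=[6, 11, 22, 24, 32] (size 5, max 32) hi=[39, 44, 44, 45, 46] (size 5, min 39) -> median=35.5
Step 11: insert 2 -> lo=[2, 6, 11, 22, 24, 32] (size 6, max 32) hi=[39, 44, 44, 45, 46] (size 5, min 39) -> median=32
Step 12: insert 41 -> lo=[2, 6, 11, 22, 24, 32] (size 6, max 32) hi=[39, 41, 44, 44, 45, 46] (size 6, min 39) -> median=35.5

Answer: 35.5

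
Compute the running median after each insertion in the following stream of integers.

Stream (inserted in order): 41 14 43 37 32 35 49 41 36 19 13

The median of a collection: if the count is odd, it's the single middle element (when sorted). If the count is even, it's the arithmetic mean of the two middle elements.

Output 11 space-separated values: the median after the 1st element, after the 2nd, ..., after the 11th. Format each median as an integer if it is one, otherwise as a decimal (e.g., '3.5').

Step 1: insert 41 -> lo=[41] (size 1, max 41) hi=[] (size 0) -> median=41
Step 2: insert 14 -> lo=[14] (size 1, max 14) hi=[41] (size 1, min 41) -> median=27.5
Step 3: insert 43 -> lo=[14, 41] (size 2, max 41) hi=[43] (size 1, min 43) -> median=41
Step 4: insert 37 -> lo=[14, 37] (size 2, max 37) hi=[41, 43] (size 2, min 41) -> median=39
Step 5: insert 32 -> lo=[14, 32, 37] (size 3, max 37) hi=[41, 43] (size 2, min 41) -> median=37
Step 6: insert 35 -> lo=[14, 32, 35] (size 3, max 35) hi=[37, 41, 43] (size 3, min 37) -> median=36
Step 7: insert 49 -> lo=[14, 32, 35, 37] (size 4, max 37) hi=[41, 43, 49] (size 3, min 41) -> median=37
Step 8: insert 41 -> lo=[14, 32, 35, 37] (size 4, max 37) hi=[41, 41, 43, 49] (size 4, min 41) -> median=39
Step 9: insert 36 -> lo=[14, 32, 35, 36, 37] (size 5, max 37) hi=[41, 41, 43, 49] (size 4, min 41) -> median=37
Step 10: insert 19 -> lo=[14, 19, 32, 35, 36] (size 5, max 36) hi=[37, 41, 41, 43, 49] (size 5, min 37) -> median=36.5
Step 11: insert 13 -> lo=[13, 14, 19, 32, 35, 36] (size 6, max 36) hi=[37, 41, 41, 43, 49] (size 5, min 37) -> median=36

Answer: 41 27.5 41 39 37 36 37 39 37 36.5 36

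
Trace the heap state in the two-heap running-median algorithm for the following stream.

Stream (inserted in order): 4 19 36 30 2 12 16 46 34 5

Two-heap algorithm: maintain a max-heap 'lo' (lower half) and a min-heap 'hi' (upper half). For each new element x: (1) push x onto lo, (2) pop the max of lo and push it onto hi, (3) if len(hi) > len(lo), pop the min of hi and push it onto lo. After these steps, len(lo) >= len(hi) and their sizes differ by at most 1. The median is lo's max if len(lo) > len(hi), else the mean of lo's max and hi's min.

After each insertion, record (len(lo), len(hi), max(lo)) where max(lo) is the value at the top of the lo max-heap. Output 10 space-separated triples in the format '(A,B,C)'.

Step 1: insert 4 -> lo=[4] hi=[] -> (len(lo)=1, len(hi)=0, max(lo)=4)
Step 2: insert 19 -> lo=[4] hi=[19] -> (len(lo)=1, len(hi)=1, max(lo)=4)
Step 3: insert 36 -> lo=[4, 19] hi=[36] -> (len(lo)=2, len(hi)=1, max(lo)=19)
Step 4: insert 30 -> lo=[4, 19] hi=[30, 36] -> (len(lo)=2, len(hi)=2, max(lo)=19)
Step 5: insert 2 -> lo=[2, 4, 19] hi=[30, 36] -> (len(lo)=3, len(hi)=2, max(lo)=19)
Step 6: insert 12 -> lo=[2, 4, 12] hi=[19, 30, 36] -> (len(lo)=3, len(hi)=3, max(lo)=12)
Step 7: insert 16 -> lo=[2, 4, 12, 16] hi=[19, 30, 36] -> (len(lo)=4, len(hi)=3, max(lo)=16)
Step 8: insert 46 -> lo=[2, 4, 12, 16] hi=[19, 30, 36, 46] -> (len(lo)=4, len(hi)=4, max(lo)=16)
Step 9: insert 34 -> lo=[2, 4, 12, 16, 19] hi=[30, 34, 36, 46] -> (len(lo)=5, len(hi)=4, max(lo)=19)
Step 10: insert 5 -> lo=[2, 4, 5, 12, 16] hi=[19, 30, 34, 36, 46] -> (len(lo)=5, len(hi)=5, max(lo)=16)

Answer: (1,0,4) (1,1,4) (2,1,19) (2,2,19) (3,2,19) (3,3,12) (4,3,16) (4,4,16) (5,4,19) (5,5,16)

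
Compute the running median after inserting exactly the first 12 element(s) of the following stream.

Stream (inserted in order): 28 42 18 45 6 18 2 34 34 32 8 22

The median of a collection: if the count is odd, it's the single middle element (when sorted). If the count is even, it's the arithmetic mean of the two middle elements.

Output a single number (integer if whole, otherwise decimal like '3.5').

Answer: 25

Derivation:
Step 1: insert 28 -> lo=[28] (size 1, max 28) hi=[] (size 0) -> median=28
Step 2: insert 42 -> lo=[28] (size 1, max 28) hi=[42] (size 1, min 42) -> median=35
Step 3: insert 18 -> lo=[18, 28] (size 2, max 28) hi=[42] (size 1, min 42) -> median=28
Step 4: insert 45 -> lo=[18, 28] (size 2, max 28) hi=[42, 45] (size 2, min 42) -> median=35
Step 5: insert 6 -> lo=[6, 18, 28] (size 3, max 28) hi=[42, 45] (size 2, min 42) -> median=28
Step 6: insert 18 -> lo=[6, 18, 18] (size 3, max 18) hi=[28, 42, 45] (size 3, min 28) -> median=23
Step 7: insert 2 -> lo=[2, 6, 18, 18] (size 4, max 18) hi=[28, 42, 45] (size 3, min 28) -> median=18
Step 8: insert 34 -> lo=[2, 6, 18, 18] (size 4, max 18) hi=[28, 34, 42, 45] (size 4, min 28) -> median=23
Step 9: insert 34 -> lo=[2, 6, 18, 18, 28] (size 5, max 28) hi=[34, 34, 42, 45] (size 4, min 34) -> median=28
Step 10: insert 32 -> lo=[2, 6, 18, 18, 28] (size 5, max 28) hi=[32, 34, 34, 42, 45] (size 5, min 32) -> median=30
Step 11: insert 8 -> lo=[2, 6, 8, 18, 18, 28] (size 6, max 28) hi=[32, 34, 34, 42, 45] (size 5, min 32) -> median=28
Step 12: insert 22 -> lo=[2, 6, 8, 18, 18, 22] (size 6, max 22) hi=[28, 32, 34, 34, 42, 45] (size 6, min 28) -> median=25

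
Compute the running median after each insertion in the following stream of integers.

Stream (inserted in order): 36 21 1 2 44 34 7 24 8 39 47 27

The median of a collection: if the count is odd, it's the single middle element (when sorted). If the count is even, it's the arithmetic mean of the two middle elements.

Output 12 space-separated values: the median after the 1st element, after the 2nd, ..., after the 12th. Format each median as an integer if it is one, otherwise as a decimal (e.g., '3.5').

Step 1: insert 36 -> lo=[36] (size 1, max 36) hi=[] (size 0) -> median=36
Step 2: insert 21 -> lo=[21] (size 1, max 21) hi=[36] (size 1, min 36) -> median=28.5
Step 3: insert 1 -> lo=[1, 21] (size 2, max 21) hi=[36] (size 1, min 36) -> median=21
Step 4: insert 2 -> lo=[1, 2] (size 2, max 2) hi=[21, 36] (size 2, min 21) -> median=11.5
Step 5: insert 44 -> lo=[1, 2, 21] (size 3, max 21) hi=[36, 44] (size 2, min 36) -> median=21
Step 6: insert 34 -> lo=[1, 2, 21] (size 3, max 21) hi=[34, 36, 44] (size 3, min 34) -> median=27.5
Step 7: insert 7 -> lo=[1, 2, 7, 21] (size 4, max 21) hi=[34, 36, 44] (size 3, min 34) -> median=21
Step 8: insert 24 -> lo=[1, 2, 7, 21] (size 4, max 21) hi=[24, 34, 36, 44] (size 4, min 24) -> median=22.5
Step 9: insert 8 -> lo=[1, 2, 7, 8, 21] (size 5, max 21) hi=[24, 34, 36, 44] (size 4, min 24) -> median=21
Step 10: insert 39 -> lo=[1, 2, 7, 8, 21] (size 5, max 21) hi=[24, 34, 36, 39, 44] (size 5, min 24) -> median=22.5
Step 11: insert 47 -> lo=[1, 2, 7, 8, 21, 24] (size 6, max 24) hi=[34, 36, 39, 44, 47] (size 5, min 34) -> median=24
Step 12: insert 27 -> lo=[1, 2, 7, 8, 21, 24] (size 6, max 24) hi=[27, 34, 36, 39, 44, 47] (size 6, min 27) -> median=25.5

Answer: 36 28.5 21 11.5 21 27.5 21 22.5 21 22.5 24 25.5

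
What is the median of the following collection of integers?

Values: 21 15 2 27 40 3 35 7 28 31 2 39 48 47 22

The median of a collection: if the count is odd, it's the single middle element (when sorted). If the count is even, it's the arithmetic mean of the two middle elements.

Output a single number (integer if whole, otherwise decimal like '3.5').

Step 1: insert 21 -> lo=[21] (size 1, max 21) hi=[] (size 0) -> median=21
Step 2: insert 15 -> lo=[15] (size 1, max 15) hi=[21] (size 1, min 21) -> median=18
Step 3: insert 2 -> lo=[2, 15] (size 2, max 15) hi=[21] (size 1, min 21) -> median=15
Step 4: insert 27 -> lo=[2, 15] (size 2, max 15) hi=[21, 27] (size 2, min 21) -> median=18
Step 5: insert 40 -> lo=[2, 15, 21] (size 3, max 21) hi=[27, 40] (size 2, min 27) -> median=21
Step 6: insert 3 -> lo=[2, 3, 15] (size 3, max 15) hi=[21, 27, 40] (size 3, min 21) -> median=18
Step 7: insert 35 -> lo=[2, 3, 15, 21] (size 4, max 21) hi=[27, 35, 40] (size 3, min 27) -> median=21
Step 8: insert 7 -> lo=[2, 3, 7, 15] (size 4, max 15) hi=[21, 27, 35, 40] (size 4, min 21) -> median=18
Step 9: insert 28 -> lo=[2, 3, 7, 15, 21] (size 5, max 21) hi=[27, 28, 35, 40] (size 4, min 27) -> median=21
Step 10: insert 31 -> lo=[2, 3, 7, 15, 21] (size 5, max 21) hi=[27, 28, 31, 35, 40] (size 5, min 27) -> median=24
Step 11: insert 2 -> lo=[2, 2, 3, 7, 15, 21] (size 6, max 21) hi=[27, 28, 31, 35, 40] (size 5, min 27) -> median=21
Step 12: insert 39 -> lo=[2, 2, 3, 7, 15, 21] (size 6, max 21) hi=[27, 28, 31, 35, 39, 40] (size 6, min 27) -> median=24
Step 13: insert 48 -> lo=[2, 2, 3, 7, 15, 21, 27] (size 7, max 27) hi=[28, 31, 35, 39, 40, 48] (size 6, min 28) -> median=27
Step 14: insert 47 -> lo=[2, 2, 3, 7, 15, 21, 27] (size 7, max 27) hi=[28, 31, 35, 39, 40, 47, 48] (size 7, min 28) -> median=27.5
Step 15: insert 22 -> lo=[2, 2, 3, 7, 15, 21, 22, 27] (size 8, max 27) hi=[28, 31, 35, 39, 40, 47, 48] (size 7, min 28) -> median=27

Answer: 27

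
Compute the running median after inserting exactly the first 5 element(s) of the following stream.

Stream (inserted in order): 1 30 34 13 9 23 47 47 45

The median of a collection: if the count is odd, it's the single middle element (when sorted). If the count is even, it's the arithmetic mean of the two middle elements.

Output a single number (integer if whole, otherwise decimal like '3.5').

Answer: 13

Derivation:
Step 1: insert 1 -> lo=[1] (size 1, max 1) hi=[] (size 0) -> median=1
Step 2: insert 30 -> lo=[1] (size 1, max 1) hi=[30] (size 1, min 30) -> median=15.5
Step 3: insert 34 -> lo=[1, 30] (size 2, max 30) hi=[34] (size 1, min 34) -> median=30
Step 4: insert 13 -> lo=[1, 13] (size 2, max 13) hi=[30, 34] (size 2, min 30) -> median=21.5
Step 5: insert 9 -> lo=[1, 9, 13] (size 3, max 13) hi=[30, 34] (size 2, min 30) -> median=13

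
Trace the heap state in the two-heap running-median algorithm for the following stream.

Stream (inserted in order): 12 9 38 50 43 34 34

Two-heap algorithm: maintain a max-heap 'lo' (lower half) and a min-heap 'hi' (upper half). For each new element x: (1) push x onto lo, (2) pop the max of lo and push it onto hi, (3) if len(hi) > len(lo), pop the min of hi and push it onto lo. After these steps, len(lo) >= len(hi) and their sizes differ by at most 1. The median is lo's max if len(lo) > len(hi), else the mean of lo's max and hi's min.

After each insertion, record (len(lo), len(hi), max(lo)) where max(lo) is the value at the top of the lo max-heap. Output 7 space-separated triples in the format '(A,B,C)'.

Step 1: insert 12 -> lo=[12] hi=[] -> (len(lo)=1, len(hi)=0, max(lo)=12)
Step 2: insert 9 -> lo=[9] hi=[12] -> (len(lo)=1, len(hi)=1, max(lo)=9)
Step 3: insert 38 -> lo=[9, 12] hi=[38] -> (len(lo)=2, len(hi)=1, max(lo)=12)
Step 4: insert 50 -> lo=[9, 12] hi=[38, 50] -> (len(lo)=2, len(hi)=2, max(lo)=12)
Step 5: insert 43 -> lo=[9, 12, 38] hi=[43, 50] -> (len(lo)=3, len(hi)=2, max(lo)=38)
Step 6: insert 34 -> lo=[9, 12, 34] hi=[38, 43, 50] -> (len(lo)=3, len(hi)=3, max(lo)=34)
Step 7: insert 34 -> lo=[9, 12, 34, 34] hi=[38, 43, 50] -> (len(lo)=4, len(hi)=3, max(lo)=34)

Answer: (1,0,12) (1,1,9) (2,1,12) (2,2,12) (3,2,38) (3,3,34) (4,3,34)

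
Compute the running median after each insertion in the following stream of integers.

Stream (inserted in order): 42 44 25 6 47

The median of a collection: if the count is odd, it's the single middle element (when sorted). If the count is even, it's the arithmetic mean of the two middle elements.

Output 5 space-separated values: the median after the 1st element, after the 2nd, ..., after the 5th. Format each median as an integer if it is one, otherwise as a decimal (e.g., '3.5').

Step 1: insert 42 -> lo=[42] (size 1, max 42) hi=[] (size 0) -> median=42
Step 2: insert 44 -> lo=[42] (size 1, max 42) hi=[44] (size 1, min 44) -> median=43
Step 3: insert 25 -> lo=[25, 42] (size 2, max 42) hi=[44] (size 1, min 44) -> median=42
Step 4: insert 6 -> lo=[6, 25] (size 2, max 25) hi=[42, 44] (size 2, min 42) -> median=33.5
Step 5: insert 47 -> lo=[6, 25, 42] (size 3, max 42) hi=[44, 47] (size 2, min 44) -> median=42

Answer: 42 43 42 33.5 42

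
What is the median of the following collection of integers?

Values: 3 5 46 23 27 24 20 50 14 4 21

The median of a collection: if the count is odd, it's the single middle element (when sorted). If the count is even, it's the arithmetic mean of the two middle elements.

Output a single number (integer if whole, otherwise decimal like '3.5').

Answer: 21

Derivation:
Step 1: insert 3 -> lo=[3] (size 1, max 3) hi=[] (size 0) -> median=3
Step 2: insert 5 -> lo=[3] (size 1, max 3) hi=[5] (size 1, min 5) -> median=4
Step 3: insert 46 -> lo=[3, 5] (size 2, max 5) hi=[46] (size 1, min 46) -> median=5
Step 4: insert 23 -> lo=[3, 5] (size 2, max 5) hi=[23, 46] (size 2, min 23) -> median=14
Step 5: insert 27 -> lo=[3, 5, 23] (size 3, max 23) hi=[27, 46] (size 2, min 27) -> median=23
Step 6: insert 24 -> lo=[3, 5, 23] (size 3, max 23) hi=[24, 27, 46] (size 3, min 24) -> median=23.5
Step 7: insert 20 -> lo=[3, 5, 20, 23] (size 4, max 23) hi=[24, 27, 46] (size 3, min 24) -> median=23
Step 8: insert 50 -> lo=[3, 5, 20, 23] (size 4, max 23) hi=[24, 27, 46, 50] (size 4, min 24) -> median=23.5
Step 9: insert 14 -> lo=[3, 5, 14, 20, 23] (size 5, max 23) hi=[24, 27, 46, 50] (size 4, min 24) -> median=23
Step 10: insert 4 -> lo=[3, 4, 5, 14, 20] (size 5, max 20) hi=[23, 24, 27, 46, 50] (size 5, min 23) -> median=21.5
Step 11: insert 21 -> lo=[3, 4, 5, 14, 20, 21] (size 6, max 21) hi=[23, 24, 27, 46, 50] (size 5, min 23) -> median=21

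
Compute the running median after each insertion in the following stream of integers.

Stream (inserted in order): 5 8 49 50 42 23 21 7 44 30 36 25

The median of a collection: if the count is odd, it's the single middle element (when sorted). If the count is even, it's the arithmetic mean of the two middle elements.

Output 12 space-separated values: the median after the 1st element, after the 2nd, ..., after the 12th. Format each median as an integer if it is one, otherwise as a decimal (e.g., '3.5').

Answer: 5 6.5 8 28.5 42 32.5 23 22 23 26.5 30 27.5

Derivation:
Step 1: insert 5 -> lo=[5] (size 1, max 5) hi=[] (size 0) -> median=5
Step 2: insert 8 -> lo=[5] (size 1, max 5) hi=[8] (size 1, min 8) -> median=6.5
Step 3: insert 49 -> lo=[5, 8] (size 2, max 8) hi=[49] (size 1, min 49) -> median=8
Step 4: insert 50 -> lo=[5, 8] (size 2, max 8) hi=[49, 50] (size 2, min 49) -> median=28.5
Step 5: insert 42 -> lo=[5, 8, 42] (size 3, max 42) hi=[49, 50] (size 2, min 49) -> median=42
Step 6: insert 23 -> lo=[5, 8, 23] (size 3, max 23) hi=[42, 49, 50] (size 3, min 42) -> median=32.5
Step 7: insert 21 -> lo=[5, 8, 21, 23] (size 4, max 23) hi=[42, 49, 50] (size 3, min 42) -> median=23
Step 8: insert 7 -> lo=[5, 7, 8, 21] (size 4, max 21) hi=[23, 42, 49, 50] (size 4, min 23) -> median=22
Step 9: insert 44 -> lo=[5, 7, 8, 21, 23] (size 5, max 23) hi=[42, 44, 49, 50] (size 4, min 42) -> median=23
Step 10: insert 30 -> lo=[5, 7, 8, 21, 23] (size 5, max 23) hi=[30, 42, 44, 49, 50] (size 5, min 30) -> median=26.5
Step 11: insert 36 -> lo=[5, 7, 8, 21, 23, 30] (size 6, max 30) hi=[36, 42, 44, 49, 50] (size 5, min 36) -> median=30
Step 12: insert 25 -> lo=[5, 7, 8, 21, 23, 25] (size 6, max 25) hi=[30, 36, 42, 44, 49, 50] (size 6, min 30) -> median=27.5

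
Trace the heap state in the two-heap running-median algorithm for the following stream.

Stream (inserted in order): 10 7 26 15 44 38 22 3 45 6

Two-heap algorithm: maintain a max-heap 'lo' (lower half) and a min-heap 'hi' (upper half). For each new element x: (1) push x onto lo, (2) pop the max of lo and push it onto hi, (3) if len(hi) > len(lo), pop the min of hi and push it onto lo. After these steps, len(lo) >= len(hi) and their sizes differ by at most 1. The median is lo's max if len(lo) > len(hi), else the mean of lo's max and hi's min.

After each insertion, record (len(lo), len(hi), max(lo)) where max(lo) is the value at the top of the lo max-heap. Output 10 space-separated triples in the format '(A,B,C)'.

Answer: (1,0,10) (1,1,7) (2,1,10) (2,2,10) (3,2,15) (3,3,15) (4,3,22) (4,4,15) (5,4,22) (5,5,15)

Derivation:
Step 1: insert 10 -> lo=[10] hi=[] -> (len(lo)=1, len(hi)=0, max(lo)=10)
Step 2: insert 7 -> lo=[7] hi=[10] -> (len(lo)=1, len(hi)=1, max(lo)=7)
Step 3: insert 26 -> lo=[7, 10] hi=[26] -> (len(lo)=2, len(hi)=1, max(lo)=10)
Step 4: insert 15 -> lo=[7, 10] hi=[15, 26] -> (len(lo)=2, len(hi)=2, max(lo)=10)
Step 5: insert 44 -> lo=[7, 10, 15] hi=[26, 44] -> (len(lo)=3, len(hi)=2, max(lo)=15)
Step 6: insert 38 -> lo=[7, 10, 15] hi=[26, 38, 44] -> (len(lo)=3, len(hi)=3, max(lo)=15)
Step 7: insert 22 -> lo=[7, 10, 15, 22] hi=[26, 38, 44] -> (len(lo)=4, len(hi)=3, max(lo)=22)
Step 8: insert 3 -> lo=[3, 7, 10, 15] hi=[22, 26, 38, 44] -> (len(lo)=4, len(hi)=4, max(lo)=15)
Step 9: insert 45 -> lo=[3, 7, 10, 15, 22] hi=[26, 38, 44, 45] -> (len(lo)=5, len(hi)=4, max(lo)=22)
Step 10: insert 6 -> lo=[3, 6, 7, 10, 15] hi=[22, 26, 38, 44, 45] -> (len(lo)=5, len(hi)=5, max(lo)=15)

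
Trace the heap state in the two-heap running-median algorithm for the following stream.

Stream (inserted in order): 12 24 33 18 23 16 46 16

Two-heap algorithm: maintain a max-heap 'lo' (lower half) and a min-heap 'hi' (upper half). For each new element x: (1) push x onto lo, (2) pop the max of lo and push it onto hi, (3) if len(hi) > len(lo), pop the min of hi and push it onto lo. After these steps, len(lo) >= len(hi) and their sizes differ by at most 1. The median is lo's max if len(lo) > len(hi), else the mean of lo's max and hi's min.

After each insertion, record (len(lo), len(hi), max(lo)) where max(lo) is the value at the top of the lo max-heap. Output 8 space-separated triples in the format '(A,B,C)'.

Answer: (1,0,12) (1,1,12) (2,1,24) (2,2,18) (3,2,23) (3,3,18) (4,3,23) (4,4,18)

Derivation:
Step 1: insert 12 -> lo=[12] hi=[] -> (len(lo)=1, len(hi)=0, max(lo)=12)
Step 2: insert 24 -> lo=[12] hi=[24] -> (len(lo)=1, len(hi)=1, max(lo)=12)
Step 3: insert 33 -> lo=[12, 24] hi=[33] -> (len(lo)=2, len(hi)=1, max(lo)=24)
Step 4: insert 18 -> lo=[12, 18] hi=[24, 33] -> (len(lo)=2, len(hi)=2, max(lo)=18)
Step 5: insert 23 -> lo=[12, 18, 23] hi=[24, 33] -> (len(lo)=3, len(hi)=2, max(lo)=23)
Step 6: insert 16 -> lo=[12, 16, 18] hi=[23, 24, 33] -> (len(lo)=3, len(hi)=3, max(lo)=18)
Step 7: insert 46 -> lo=[12, 16, 18, 23] hi=[24, 33, 46] -> (len(lo)=4, len(hi)=3, max(lo)=23)
Step 8: insert 16 -> lo=[12, 16, 16, 18] hi=[23, 24, 33, 46] -> (len(lo)=4, len(hi)=4, max(lo)=18)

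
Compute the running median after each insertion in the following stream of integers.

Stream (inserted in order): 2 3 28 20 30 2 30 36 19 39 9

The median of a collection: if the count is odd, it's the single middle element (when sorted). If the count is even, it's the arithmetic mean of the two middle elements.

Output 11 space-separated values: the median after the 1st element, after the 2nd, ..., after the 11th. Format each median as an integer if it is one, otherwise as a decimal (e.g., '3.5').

Answer: 2 2.5 3 11.5 20 11.5 20 24 20 24 20

Derivation:
Step 1: insert 2 -> lo=[2] (size 1, max 2) hi=[] (size 0) -> median=2
Step 2: insert 3 -> lo=[2] (size 1, max 2) hi=[3] (size 1, min 3) -> median=2.5
Step 3: insert 28 -> lo=[2, 3] (size 2, max 3) hi=[28] (size 1, min 28) -> median=3
Step 4: insert 20 -> lo=[2, 3] (size 2, max 3) hi=[20, 28] (size 2, min 20) -> median=11.5
Step 5: insert 30 -> lo=[2, 3, 20] (size 3, max 20) hi=[28, 30] (size 2, min 28) -> median=20
Step 6: insert 2 -> lo=[2, 2, 3] (size 3, max 3) hi=[20, 28, 30] (size 3, min 20) -> median=11.5
Step 7: insert 30 -> lo=[2, 2, 3, 20] (size 4, max 20) hi=[28, 30, 30] (size 3, min 28) -> median=20
Step 8: insert 36 -> lo=[2, 2, 3, 20] (size 4, max 20) hi=[28, 30, 30, 36] (size 4, min 28) -> median=24
Step 9: insert 19 -> lo=[2, 2, 3, 19, 20] (size 5, max 20) hi=[28, 30, 30, 36] (size 4, min 28) -> median=20
Step 10: insert 39 -> lo=[2, 2, 3, 19, 20] (size 5, max 20) hi=[28, 30, 30, 36, 39] (size 5, min 28) -> median=24
Step 11: insert 9 -> lo=[2, 2, 3, 9, 19, 20] (size 6, max 20) hi=[28, 30, 30, 36, 39] (size 5, min 28) -> median=20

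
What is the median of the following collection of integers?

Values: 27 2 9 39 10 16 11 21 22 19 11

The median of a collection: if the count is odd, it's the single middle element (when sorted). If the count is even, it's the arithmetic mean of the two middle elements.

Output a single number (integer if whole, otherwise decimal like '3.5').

Step 1: insert 27 -> lo=[27] (size 1, max 27) hi=[] (size 0) -> median=27
Step 2: insert 2 -> lo=[2] (size 1, max 2) hi=[27] (size 1, min 27) -> median=14.5
Step 3: insert 9 -> lo=[2, 9] (size 2, max 9) hi=[27] (size 1, min 27) -> median=9
Step 4: insert 39 -> lo=[2, 9] (size 2, max 9) hi=[27, 39] (size 2, min 27) -> median=18
Step 5: insert 10 -> lo=[2, 9, 10] (size 3, max 10) hi=[27, 39] (size 2, min 27) -> median=10
Step 6: insert 16 -> lo=[2, 9, 10] (size 3, max 10) hi=[16, 27, 39] (size 3, min 16) -> median=13
Step 7: insert 11 -> lo=[2, 9, 10, 11] (size 4, max 11) hi=[16, 27, 39] (size 3, min 16) -> median=11
Step 8: insert 21 -> lo=[2, 9, 10, 11] (size 4, max 11) hi=[16, 21, 27, 39] (size 4, min 16) -> median=13.5
Step 9: insert 22 -> lo=[2, 9, 10, 11, 16] (size 5, max 16) hi=[21, 22, 27, 39] (size 4, min 21) -> median=16
Step 10: insert 19 -> lo=[2, 9, 10, 11, 16] (size 5, max 16) hi=[19, 21, 22, 27, 39] (size 5, min 19) -> median=17.5
Step 11: insert 11 -> lo=[2, 9, 10, 11, 11, 16] (size 6, max 16) hi=[19, 21, 22, 27, 39] (size 5, min 19) -> median=16

Answer: 16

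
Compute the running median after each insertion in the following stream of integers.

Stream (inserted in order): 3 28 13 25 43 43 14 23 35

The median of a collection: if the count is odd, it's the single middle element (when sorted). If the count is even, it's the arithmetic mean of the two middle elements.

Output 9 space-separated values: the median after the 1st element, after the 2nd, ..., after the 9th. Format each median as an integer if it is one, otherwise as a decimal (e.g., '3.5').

Answer: 3 15.5 13 19 25 26.5 25 24 25

Derivation:
Step 1: insert 3 -> lo=[3] (size 1, max 3) hi=[] (size 0) -> median=3
Step 2: insert 28 -> lo=[3] (size 1, max 3) hi=[28] (size 1, min 28) -> median=15.5
Step 3: insert 13 -> lo=[3, 13] (size 2, max 13) hi=[28] (size 1, min 28) -> median=13
Step 4: insert 25 -> lo=[3, 13] (size 2, max 13) hi=[25, 28] (size 2, min 25) -> median=19
Step 5: insert 43 -> lo=[3, 13, 25] (size 3, max 25) hi=[28, 43] (size 2, min 28) -> median=25
Step 6: insert 43 -> lo=[3, 13, 25] (size 3, max 25) hi=[28, 43, 43] (size 3, min 28) -> median=26.5
Step 7: insert 14 -> lo=[3, 13, 14, 25] (size 4, max 25) hi=[28, 43, 43] (size 3, min 28) -> median=25
Step 8: insert 23 -> lo=[3, 13, 14, 23] (size 4, max 23) hi=[25, 28, 43, 43] (size 4, min 25) -> median=24
Step 9: insert 35 -> lo=[3, 13, 14, 23, 25] (size 5, max 25) hi=[28, 35, 43, 43] (size 4, min 28) -> median=25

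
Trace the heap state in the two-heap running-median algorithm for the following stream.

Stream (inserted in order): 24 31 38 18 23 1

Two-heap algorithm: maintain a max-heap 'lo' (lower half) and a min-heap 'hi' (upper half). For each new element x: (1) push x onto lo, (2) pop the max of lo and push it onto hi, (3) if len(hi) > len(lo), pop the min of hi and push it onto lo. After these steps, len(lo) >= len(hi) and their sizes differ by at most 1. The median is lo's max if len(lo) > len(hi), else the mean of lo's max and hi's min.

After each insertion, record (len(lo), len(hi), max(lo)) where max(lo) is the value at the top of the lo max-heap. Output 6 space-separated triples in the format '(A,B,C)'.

Answer: (1,0,24) (1,1,24) (2,1,31) (2,2,24) (3,2,24) (3,3,23)

Derivation:
Step 1: insert 24 -> lo=[24] hi=[] -> (len(lo)=1, len(hi)=0, max(lo)=24)
Step 2: insert 31 -> lo=[24] hi=[31] -> (len(lo)=1, len(hi)=1, max(lo)=24)
Step 3: insert 38 -> lo=[24, 31] hi=[38] -> (len(lo)=2, len(hi)=1, max(lo)=31)
Step 4: insert 18 -> lo=[18, 24] hi=[31, 38] -> (len(lo)=2, len(hi)=2, max(lo)=24)
Step 5: insert 23 -> lo=[18, 23, 24] hi=[31, 38] -> (len(lo)=3, len(hi)=2, max(lo)=24)
Step 6: insert 1 -> lo=[1, 18, 23] hi=[24, 31, 38] -> (len(lo)=3, len(hi)=3, max(lo)=23)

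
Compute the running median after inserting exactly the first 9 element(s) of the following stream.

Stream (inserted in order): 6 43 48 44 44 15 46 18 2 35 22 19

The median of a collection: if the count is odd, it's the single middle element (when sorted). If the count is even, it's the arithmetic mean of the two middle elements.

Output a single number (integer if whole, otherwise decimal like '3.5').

Answer: 43

Derivation:
Step 1: insert 6 -> lo=[6] (size 1, max 6) hi=[] (size 0) -> median=6
Step 2: insert 43 -> lo=[6] (size 1, max 6) hi=[43] (size 1, min 43) -> median=24.5
Step 3: insert 48 -> lo=[6, 43] (size 2, max 43) hi=[48] (size 1, min 48) -> median=43
Step 4: insert 44 -> lo=[6, 43] (size 2, max 43) hi=[44, 48] (size 2, min 44) -> median=43.5
Step 5: insert 44 -> lo=[6, 43, 44] (size 3, max 44) hi=[44, 48] (size 2, min 44) -> median=44
Step 6: insert 15 -> lo=[6, 15, 43] (size 3, max 43) hi=[44, 44, 48] (size 3, min 44) -> median=43.5
Step 7: insert 46 -> lo=[6, 15, 43, 44] (size 4, max 44) hi=[44, 46, 48] (size 3, min 44) -> median=44
Step 8: insert 18 -> lo=[6, 15, 18, 43] (size 4, max 43) hi=[44, 44, 46, 48] (size 4, min 44) -> median=43.5
Step 9: insert 2 -> lo=[2, 6, 15, 18, 43] (size 5, max 43) hi=[44, 44, 46, 48] (size 4, min 44) -> median=43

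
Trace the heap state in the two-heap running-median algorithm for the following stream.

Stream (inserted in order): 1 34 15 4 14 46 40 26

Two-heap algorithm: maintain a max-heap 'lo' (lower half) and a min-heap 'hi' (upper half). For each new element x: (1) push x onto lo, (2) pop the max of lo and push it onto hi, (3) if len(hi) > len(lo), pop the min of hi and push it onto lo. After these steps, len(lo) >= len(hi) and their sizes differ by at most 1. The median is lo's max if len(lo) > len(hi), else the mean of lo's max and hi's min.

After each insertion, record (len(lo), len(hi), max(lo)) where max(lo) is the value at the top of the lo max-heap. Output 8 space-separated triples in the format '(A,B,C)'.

Step 1: insert 1 -> lo=[1] hi=[] -> (len(lo)=1, len(hi)=0, max(lo)=1)
Step 2: insert 34 -> lo=[1] hi=[34] -> (len(lo)=1, len(hi)=1, max(lo)=1)
Step 3: insert 15 -> lo=[1, 15] hi=[34] -> (len(lo)=2, len(hi)=1, max(lo)=15)
Step 4: insert 4 -> lo=[1, 4] hi=[15, 34] -> (len(lo)=2, len(hi)=2, max(lo)=4)
Step 5: insert 14 -> lo=[1, 4, 14] hi=[15, 34] -> (len(lo)=3, len(hi)=2, max(lo)=14)
Step 6: insert 46 -> lo=[1, 4, 14] hi=[15, 34, 46] -> (len(lo)=3, len(hi)=3, max(lo)=14)
Step 7: insert 40 -> lo=[1, 4, 14, 15] hi=[34, 40, 46] -> (len(lo)=4, len(hi)=3, max(lo)=15)
Step 8: insert 26 -> lo=[1, 4, 14, 15] hi=[26, 34, 40, 46] -> (len(lo)=4, len(hi)=4, max(lo)=15)

Answer: (1,0,1) (1,1,1) (2,1,15) (2,2,4) (3,2,14) (3,3,14) (4,3,15) (4,4,15)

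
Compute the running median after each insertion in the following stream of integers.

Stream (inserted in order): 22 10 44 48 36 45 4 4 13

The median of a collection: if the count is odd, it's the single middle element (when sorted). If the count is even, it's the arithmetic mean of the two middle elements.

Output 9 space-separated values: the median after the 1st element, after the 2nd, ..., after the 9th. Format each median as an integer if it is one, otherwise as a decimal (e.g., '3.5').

Step 1: insert 22 -> lo=[22] (size 1, max 22) hi=[] (size 0) -> median=22
Step 2: insert 10 -> lo=[10] (size 1, max 10) hi=[22] (size 1, min 22) -> median=16
Step 3: insert 44 -> lo=[10, 22] (size 2, max 22) hi=[44] (size 1, min 44) -> median=22
Step 4: insert 48 -> lo=[10, 22] (size 2, max 22) hi=[44, 48] (size 2, min 44) -> median=33
Step 5: insert 36 -> lo=[10, 22, 36] (size 3, max 36) hi=[44, 48] (size 2, min 44) -> median=36
Step 6: insert 45 -> lo=[10, 22, 36] (size 3, max 36) hi=[44, 45, 48] (size 3, min 44) -> median=40
Step 7: insert 4 -> lo=[4, 10, 22, 36] (size 4, max 36) hi=[44, 45, 48] (size 3, min 44) -> median=36
Step 8: insert 4 -> lo=[4, 4, 10, 22] (size 4, max 22) hi=[36, 44, 45, 48] (size 4, min 36) -> median=29
Step 9: insert 13 -> lo=[4, 4, 10, 13, 22] (size 5, max 22) hi=[36, 44, 45, 48] (size 4, min 36) -> median=22

Answer: 22 16 22 33 36 40 36 29 22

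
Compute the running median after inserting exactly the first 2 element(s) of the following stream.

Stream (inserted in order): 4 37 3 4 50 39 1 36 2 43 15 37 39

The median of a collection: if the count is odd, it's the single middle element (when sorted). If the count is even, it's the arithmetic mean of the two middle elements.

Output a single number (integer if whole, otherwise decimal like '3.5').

Step 1: insert 4 -> lo=[4] (size 1, max 4) hi=[] (size 0) -> median=4
Step 2: insert 37 -> lo=[4] (size 1, max 4) hi=[37] (size 1, min 37) -> median=20.5

Answer: 20.5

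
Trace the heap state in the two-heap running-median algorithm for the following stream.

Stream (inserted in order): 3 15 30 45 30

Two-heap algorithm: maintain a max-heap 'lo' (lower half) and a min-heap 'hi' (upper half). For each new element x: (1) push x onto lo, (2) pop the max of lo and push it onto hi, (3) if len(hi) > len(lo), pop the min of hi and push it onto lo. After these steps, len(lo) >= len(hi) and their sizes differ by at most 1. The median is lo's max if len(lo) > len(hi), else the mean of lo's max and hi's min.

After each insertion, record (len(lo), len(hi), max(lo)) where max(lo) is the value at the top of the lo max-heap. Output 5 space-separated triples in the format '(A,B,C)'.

Step 1: insert 3 -> lo=[3] hi=[] -> (len(lo)=1, len(hi)=0, max(lo)=3)
Step 2: insert 15 -> lo=[3] hi=[15] -> (len(lo)=1, len(hi)=1, max(lo)=3)
Step 3: insert 30 -> lo=[3, 15] hi=[30] -> (len(lo)=2, len(hi)=1, max(lo)=15)
Step 4: insert 45 -> lo=[3, 15] hi=[30, 45] -> (len(lo)=2, len(hi)=2, max(lo)=15)
Step 5: insert 30 -> lo=[3, 15, 30] hi=[30, 45] -> (len(lo)=3, len(hi)=2, max(lo)=30)

Answer: (1,0,3) (1,1,3) (2,1,15) (2,2,15) (3,2,30)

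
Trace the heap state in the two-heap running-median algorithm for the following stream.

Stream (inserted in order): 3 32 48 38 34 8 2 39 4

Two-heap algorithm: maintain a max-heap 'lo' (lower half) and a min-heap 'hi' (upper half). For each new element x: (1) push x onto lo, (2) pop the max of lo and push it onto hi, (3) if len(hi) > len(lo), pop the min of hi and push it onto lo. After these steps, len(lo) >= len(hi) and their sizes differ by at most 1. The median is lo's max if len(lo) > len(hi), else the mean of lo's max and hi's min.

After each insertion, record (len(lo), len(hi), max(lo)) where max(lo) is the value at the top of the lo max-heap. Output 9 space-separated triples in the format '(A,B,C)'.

Answer: (1,0,3) (1,1,3) (2,1,32) (2,2,32) (3,2,34) (3,3,32) (4,3,32) (4,4,32) (5,4,32)

Derivation:
Step 1: insert 3 -> lo=[3] hi=[] -> (len(lo)=1, len(hi)=0, max(lo)=3)
Step 2: insert 32 -> lo=[3] hi=[32] -> (len(lo)=1, len(hi)=1, max(lo)=3)
Step 3: insert 48 -> lo=[3, 32] hi=[48] -> (len(lo)=2, len(hi)=1, max(lo)=32)
Step 4: insert 38 -> lo=[3, 32] hi=[38, 48] -> (len(lo)=2, len(hi)=2, max(lo)=32)
Step 5: insert 34 -> lo=[3, 32, 34] hi=[38, 48] -> (len(lo)=3, len(hi)=2, max(lo)=34)
Step 6: insert 8 -> lo=[3, 8, 32] hi=[34, 38, 48] -> (len(lo)=3, len(hi)=3, max(lo)=32)
Step 7: insert 2 -> lo=[2, 3, 8, 32] hi=[34, 38, 48] -> (len(lo)=4, len(hi)=3, max(lo)=32)
Step 8: insert 39 -> lo=[2, 3, 8, 32] hi=[34, 38, 39, 48] -> (len(lo)=4, len(hi)=4, max(lo)=32)
Step 9: insert 4 -> lo=[2, 3, 4, 8, 32] hi=[34, 38, 39, 48] -> (len(lo)=5, len(hi)=4, max(lo)=32)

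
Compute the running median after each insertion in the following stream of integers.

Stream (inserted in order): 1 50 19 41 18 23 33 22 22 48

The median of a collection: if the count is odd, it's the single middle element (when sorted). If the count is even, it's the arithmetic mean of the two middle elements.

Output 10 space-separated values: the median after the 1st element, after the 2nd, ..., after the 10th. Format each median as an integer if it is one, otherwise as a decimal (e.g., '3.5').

Answer: 1 25.5 19 30 19 21 23 22.5 22 22.5

Derivation:
Step 1: insert 1 -> lo=[1] (size 1, max 1) hi=[] (size 0) -> median=1
Step 2: insert 50 -> lo=[1] (size 1, max 1) hi=[50] (size 1, min 50) -> median=25.5
Step 3: insert 19 -> lo=[1, 19] (size 2, max 19) hi=[50] (size 1, min 50) -> median=19
Step 4: insert 41 -> lo=[1, 19] (size 2, max 19) hi=[41, 50] (size 2, min 41) -> median=30
Step 5: insert 18 -> lo=[1, 18, 19] (size 3, max 19) hi=[41, 50] (size 2, min 41) -> median=19
Step 6: insert 23 -> lo=[1, 18, 19] (size 3, max 19) hi=[23, 41, 50] (size 3, min 23) -> median=21
Step 7: insert 33 -> lo=[1, 18, 19, 23] (size 4, max 23) hi=[33, 41, 50] (size 3, min 33) -> median=23
Step 8: insert 22 -> lo=[1, 18, 19, 22] (size 4, max 22) hi=[23, 33, 41, 50] (size 4, min 23) -> median=22.5
Step 9: insert 22 -> lo=[1, 18, 19, 22, 22] (size 5, max 22) hi=[23, 33, 41, 50] (size 4, min 23) -> median=22
Step 10: insert 48 -> lo=[1, 18, 19, 22, 22] (size 5, max 22) hi=[23, 33, 41, 48, 50] (size 5, min 23) -> median=22.5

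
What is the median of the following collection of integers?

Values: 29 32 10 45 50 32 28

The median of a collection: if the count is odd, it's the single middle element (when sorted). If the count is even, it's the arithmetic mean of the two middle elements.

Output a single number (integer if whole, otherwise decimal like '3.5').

Answer: 32

Derivation:
Step 1: insert 29 -> lo=[29] (size 1, max 29) hi=[] (size 0) -> median=29
Step 2: insert 32 -> lo=[29] (size 1, max 29) hi=[32] (size 1, min 32) -> median=30.5
Step 3: insert 10 -> lo=[10, 29] (size 2, max 29) hi=[32] (size 1, min 32) -> median=29
Step 4: insert 45 -> lo=[10, 29] (size 2, max 29) hi=[32, 45] (size 2, min 32) -> median=30.5
Step 5: insert 50 -> lo=[10, 29, 32] (size 3, max 32) hi=[45, 50] (size 2, min 45) -> median=32
Step 6: insert 32 -> lo=[10, 29, 32] (size 3, max 32) hi=[32, 45, 50] (size 3, min 32) -> median=32
Step 7: insert 28 -> lo=[10, 28, 29, 32] (size 4, max 32) hi=[32, 45, 50] (size 3, min 32) -> median=32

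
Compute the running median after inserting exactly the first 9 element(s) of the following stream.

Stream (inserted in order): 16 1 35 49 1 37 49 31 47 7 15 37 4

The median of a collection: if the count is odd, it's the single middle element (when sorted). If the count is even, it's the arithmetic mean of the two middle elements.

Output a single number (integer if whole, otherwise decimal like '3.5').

Step 1: insert 16 -> lo=[16] (size 1, max 16) hi=[] (size 0) -> median=16
Step 2: insert 1 -> lo=[1] (size 1, max 1) hi=[16] (size 1, min 16) -> median=8.5
Step 3: insert 35 -> lo=[1, 16] (size 2, max 16) hi=[35] (size 1, min 35) -> median=16
Step 4: insert 49 -> lo=[1, 16] (size 2, max 16) hi=[35, 49] (size 2, min 35) -> median=25.5
Step 5: insert 1 -> lo=[1, 1, 16] (size 3, max 16) hi=[35, 49] (size 2, min 35) -> median=16
Step 6: insert 37 -> lo=[1, 1, 16] (size 3, max 16) hi=[35, 37, 49] (size 3, min 35) -> median=25.5
Step 7: insert 49 -> lo=[1, 1, 16, 35] (size 4, max 35) hi=[37, 49, 49] (size 3, min 37) -> median=35
Step 8: insert 31 -> lo=[1, 1, 16, 31] (size 4, max 31) hi=[35, 37, 49, 49] (size 4, min 35) -> median=33
Step 9: insert 47 -> lo=[1, 1, 16, 31, 35] (size 5, max 35) hi=[37, 47, 49, 49] (size 4, min 37) -> median=35

Answer: 35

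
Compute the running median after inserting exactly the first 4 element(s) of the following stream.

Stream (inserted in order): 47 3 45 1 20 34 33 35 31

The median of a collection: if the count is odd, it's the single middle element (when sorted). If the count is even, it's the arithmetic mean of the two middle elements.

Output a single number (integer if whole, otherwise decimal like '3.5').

Step 1: insert 47 -> lo=[47] (size 1, max 47) hi=[] (size 0) -> median=47
Step 2: insert 3 -> lo=[3] (size 1, max 3) hi=[47] (size 1, min 47) -> median=25
Step 3: insert 45 -> lo=[3, 45] (size 2, max 45) hi=[47] (size 1, min 47) -> median=45
Step 4: insert 1 -> lo=[1, 3] (size 2, max 3) hi=[45, 47] (size 2, min 45) -> median=24

Answer: 24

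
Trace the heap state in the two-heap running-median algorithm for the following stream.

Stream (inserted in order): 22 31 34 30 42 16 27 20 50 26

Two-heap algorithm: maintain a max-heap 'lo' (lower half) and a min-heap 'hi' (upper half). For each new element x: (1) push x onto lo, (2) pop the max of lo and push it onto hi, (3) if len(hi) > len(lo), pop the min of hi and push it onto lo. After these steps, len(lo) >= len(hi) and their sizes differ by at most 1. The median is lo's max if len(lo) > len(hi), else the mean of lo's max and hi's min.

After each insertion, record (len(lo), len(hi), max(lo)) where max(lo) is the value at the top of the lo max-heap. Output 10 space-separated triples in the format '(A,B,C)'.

Answer: (1,0,22) (1,1,22) (2,1,31) (2,2,30) (3,2,31) (3,3,30) (4,3,30) (4,4,27) (5,4,30) (5,5,27)

Derivation:
Step 1: insert 22 -> lo=[22] hi=[] -> (len(lo)=1, len(hi)=0, max(lo)=22)
Step 2: insert 31 -> lo=[22] hi=[31] -> (len(lo)=1, len(hi)=1, max(lo)=22)
Step 3: insert 34 -> lo=[22, 31] hi=[34] -> (len(lo)=2, len(hi)=1, max(lo)=31)
Step 4: insert 30 -> lo=[22, 30] hi=[31, 34] -> (len(lo)=2, len(hi)=2, max(lo)=30)
Step 5: insert 42 -> lo=[22, 30, 31] hi=[34, 42] -> (len(lo)=3, len(hi)=2, max(lo)=31)
Step 6: insert 16 -> lo=[16, 22, 30] hi=[31, 34, 42] -> (len(lo)=3, len(hi)=3, max(lo)=30)
Step 7: insert 27 -> lo=[16, 22, 27, 30] hi=[31, 34, 42] -> (len(lo)=4, len(hi)=3, max(lo)=30)
Step 8: insert 20 -> lo=[16, 20, 22, 27] hi=[30, 31, 34, 42] -> (len(lo)=4, len(hi)=4, max(lo)=27)
Step 9: insert 50 -> lo=[16, 20, 22, 27, 30] hi=[31, 34, 42, 50] -> (len(lo)=5, len(hi)=4, max(lo)=30)
Step 10: insert 26 -> lo=[16, 20, 22, 26, 27] hi=[30, 31, 34, 42, 50] -> (len(lo)=5, len(hi)=5, max(lo)=27)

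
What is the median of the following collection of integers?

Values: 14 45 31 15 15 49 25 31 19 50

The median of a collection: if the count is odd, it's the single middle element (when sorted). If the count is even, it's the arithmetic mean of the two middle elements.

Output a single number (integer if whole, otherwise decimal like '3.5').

Step 1: insert 14 -> lo=[14] (size 1, max 14) hi=[] (size 0) -> median=14
Step 2: insert 45 -> lo=[14] (size 1, max 14) hi=[45] (size 1, min 45) -> median=29.5
Step 3: insert 31 -> lo=[14, 31] (size 2, max 31) hi=[45] (size 1, min 45) -> median=31
Step 4: insert 15 -> lo=[14, 15] (size 2, max 15) hi=[31, 45] (size 2, min 31) -> median=23
Step 5: insert 15 -> lo=[14, 15, 15] (size 3, max 15) hi=[31, 45] (size 2, min 31) -> median=15
Step 6: insert 49 -> lo=[14, 15, 15] (size 3, max 15) hi=[31, 45, 49] (size 3, min 31) -> median=23
Step 7: insert 25 -> lo=[14, 15, 15, 25] (size 4, max 25) hi=[31, 45, 49] (size 3, min 31) -> median=25
Step 8: insert 31 -> lo=[14, 15, 15, 25] (size 4, max 25) hi=[31, 31, 45, 49] (size 4, min 31) -> median=28
Step 9: insert 19 -> lo=[14, 15, 15, 19, 25] (size 5, max 25) hi=[31, 31, 45, 49] (size 4, min 31) -> median=25
Step 10: insert 50 -> lo=[14, 15, 15, 19, 25] (size 5, max 25) hi=[31, 31, 45, 49, 50] (size 5, min 31) -> median=28

Answer: 28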